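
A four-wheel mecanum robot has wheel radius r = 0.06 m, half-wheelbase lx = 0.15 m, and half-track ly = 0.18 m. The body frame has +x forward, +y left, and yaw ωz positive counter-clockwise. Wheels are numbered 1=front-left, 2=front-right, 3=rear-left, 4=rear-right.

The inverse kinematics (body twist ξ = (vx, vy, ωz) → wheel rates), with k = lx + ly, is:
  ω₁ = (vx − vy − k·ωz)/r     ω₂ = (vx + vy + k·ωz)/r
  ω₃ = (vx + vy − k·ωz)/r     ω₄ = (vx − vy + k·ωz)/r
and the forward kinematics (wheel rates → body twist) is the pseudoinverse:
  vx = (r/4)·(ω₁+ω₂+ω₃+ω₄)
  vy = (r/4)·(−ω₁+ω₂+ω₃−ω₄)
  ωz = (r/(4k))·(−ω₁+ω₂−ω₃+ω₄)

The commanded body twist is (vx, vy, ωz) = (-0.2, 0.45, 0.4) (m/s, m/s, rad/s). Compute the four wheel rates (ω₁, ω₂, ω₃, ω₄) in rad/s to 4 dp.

k = lx + ly = 0.15 + 0.18 = 0.3300;  k·ωz = 0.3300·0.4 = 0.1320
ω₁ (FL) = (vx − vy − k·ωz)/r = -0.7820/0.06 = -13.0333
ω₂ (FR) = (vx + vy + k·ωz)/r = 0.3820/0.06 = 6.3667
ω₃ (RL) = (vx + vy − k·ωz)/r = 0.1180/0.06 = 1.9667
ω₄ (RR) = (vx − vy + k·ωz)/r = -0.5180/0.06 = -8.6333

(-13.0333, 6.3667, 1.9667, -8.6333)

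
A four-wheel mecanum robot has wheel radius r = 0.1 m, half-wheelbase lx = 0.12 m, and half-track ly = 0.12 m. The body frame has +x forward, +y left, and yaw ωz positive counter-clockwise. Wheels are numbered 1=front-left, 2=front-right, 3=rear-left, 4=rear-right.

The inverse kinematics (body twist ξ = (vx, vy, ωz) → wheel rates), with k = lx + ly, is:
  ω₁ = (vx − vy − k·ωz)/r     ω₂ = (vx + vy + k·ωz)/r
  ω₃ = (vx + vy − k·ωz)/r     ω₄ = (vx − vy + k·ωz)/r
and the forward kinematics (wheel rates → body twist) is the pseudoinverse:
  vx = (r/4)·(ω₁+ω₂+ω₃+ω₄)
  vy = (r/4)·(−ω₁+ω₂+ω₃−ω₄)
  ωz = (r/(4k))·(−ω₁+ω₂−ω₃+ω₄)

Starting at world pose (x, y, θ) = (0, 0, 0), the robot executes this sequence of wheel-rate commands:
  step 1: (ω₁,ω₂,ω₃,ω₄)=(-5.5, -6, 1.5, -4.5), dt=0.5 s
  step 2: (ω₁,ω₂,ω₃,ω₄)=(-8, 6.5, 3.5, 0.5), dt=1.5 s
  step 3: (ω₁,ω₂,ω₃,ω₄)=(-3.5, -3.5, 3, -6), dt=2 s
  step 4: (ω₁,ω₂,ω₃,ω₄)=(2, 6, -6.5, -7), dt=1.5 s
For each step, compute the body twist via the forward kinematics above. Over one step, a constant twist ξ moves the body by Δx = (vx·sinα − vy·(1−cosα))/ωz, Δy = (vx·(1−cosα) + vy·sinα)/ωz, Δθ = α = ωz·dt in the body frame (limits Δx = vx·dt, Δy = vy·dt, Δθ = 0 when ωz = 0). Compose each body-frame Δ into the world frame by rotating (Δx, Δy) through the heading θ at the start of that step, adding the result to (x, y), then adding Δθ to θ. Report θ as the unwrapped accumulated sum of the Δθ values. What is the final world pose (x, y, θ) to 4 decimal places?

(-1.1439, 0.9411, 0.1302)

step 1: ξ=(vx,vy,ωz)=(-0.3625, 0.1375, -0.6771), dt=0.5 → body Δ=(-0.1663, 0.0978, -0.3385) → world pose (-0.1663, 0.0978, -0.3385)
step 2: ξ=(vx,vy,ωz)=(0.0625, 0.4375, 1.1979), dt=1.5 → body Δ=(-0.3962, 0.4198, 1.7969) → world pose (-0.4006, 0.6254, 1.4583)
step 3: ξ=(vx,vy,ωz)=(-0.2500, 0.2250, -0.9375), dt=2.0 → body Δ=(0.0575, 0.5755, -1.8750) → world pose (-0.9660, 0.7471, -0.4167)
step 4: ξ=(vx,vy,ωz)=(-0.1375, 0.1125, 0.3646), dt=1.5 → body Δ=(-0.2411, 0.1055, 0.5469) → world pose (-1.1439, 0.9411, 0.1302)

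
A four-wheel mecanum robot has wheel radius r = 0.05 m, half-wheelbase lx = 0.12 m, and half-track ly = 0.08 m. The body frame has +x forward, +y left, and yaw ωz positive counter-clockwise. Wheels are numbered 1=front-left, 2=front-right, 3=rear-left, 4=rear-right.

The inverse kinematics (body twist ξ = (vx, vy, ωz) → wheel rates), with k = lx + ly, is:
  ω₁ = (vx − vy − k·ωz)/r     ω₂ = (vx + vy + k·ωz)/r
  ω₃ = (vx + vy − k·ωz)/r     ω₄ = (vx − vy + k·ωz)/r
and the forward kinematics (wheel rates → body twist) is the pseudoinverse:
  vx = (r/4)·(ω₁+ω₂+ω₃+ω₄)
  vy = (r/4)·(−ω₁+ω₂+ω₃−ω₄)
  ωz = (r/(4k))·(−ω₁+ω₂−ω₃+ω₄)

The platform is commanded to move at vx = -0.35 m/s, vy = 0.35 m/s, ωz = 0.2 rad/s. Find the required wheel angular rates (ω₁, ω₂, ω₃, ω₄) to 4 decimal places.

(-14.8000, 0.8000, -0.8000, -13.2000)

k = lx + ly = 0.12 + 0.08 = 0.2000;  k·ωz = 0.2000·0.2 = 0.0400
ω₁ (FL) = (vx − vy − k·ωz)/r = -0.7400/0.05 = -14.8000
ω₂ (FR) = (vx + vy + k·ωz)/r = 0.0400/0.05 = 0.8000
ω₃ (RL) = (vx + vy − k·ωz)/r = -0.0400/0.05 = -0.8000
ω₄ (RR) = (vx − vy + k·ωz)/r = -0.6600/0.05 = -13.2000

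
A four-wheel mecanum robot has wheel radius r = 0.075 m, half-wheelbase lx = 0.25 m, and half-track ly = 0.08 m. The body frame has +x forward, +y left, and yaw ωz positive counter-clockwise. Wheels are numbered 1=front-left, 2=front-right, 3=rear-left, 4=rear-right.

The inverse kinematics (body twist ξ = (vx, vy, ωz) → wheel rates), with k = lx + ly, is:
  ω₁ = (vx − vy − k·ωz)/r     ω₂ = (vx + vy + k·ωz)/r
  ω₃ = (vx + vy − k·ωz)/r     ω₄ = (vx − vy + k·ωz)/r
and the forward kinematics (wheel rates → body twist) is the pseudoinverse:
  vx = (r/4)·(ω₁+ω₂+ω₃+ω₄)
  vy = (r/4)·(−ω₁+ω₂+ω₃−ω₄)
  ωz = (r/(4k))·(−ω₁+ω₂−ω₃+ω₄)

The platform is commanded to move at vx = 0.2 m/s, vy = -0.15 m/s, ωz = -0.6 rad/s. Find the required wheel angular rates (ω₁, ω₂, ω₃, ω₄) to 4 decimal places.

k = lx + ly = 0.25 + 0.08 = 0.3300;  k·ωz = 0.3300·-0.6 = -0.1980
ω₁ (FL) = (vx − vy − k·ωz)/r = 0.5480/0.075 = 7.3067
ω₂ (FR) = (vx + vy + k·ωz)/r = -0.1480/0.075 = -1.9733
ω₃ (RL) = (vx + vy − k·ωz)/r = 0.2480/0.075 = 3.3067
ω₄ (RR) = (vx − vy + k·ωz)/r = 0.1520/0.075 = 2.0267

(7.3067, -1.9733, 3.3067, 2.0267)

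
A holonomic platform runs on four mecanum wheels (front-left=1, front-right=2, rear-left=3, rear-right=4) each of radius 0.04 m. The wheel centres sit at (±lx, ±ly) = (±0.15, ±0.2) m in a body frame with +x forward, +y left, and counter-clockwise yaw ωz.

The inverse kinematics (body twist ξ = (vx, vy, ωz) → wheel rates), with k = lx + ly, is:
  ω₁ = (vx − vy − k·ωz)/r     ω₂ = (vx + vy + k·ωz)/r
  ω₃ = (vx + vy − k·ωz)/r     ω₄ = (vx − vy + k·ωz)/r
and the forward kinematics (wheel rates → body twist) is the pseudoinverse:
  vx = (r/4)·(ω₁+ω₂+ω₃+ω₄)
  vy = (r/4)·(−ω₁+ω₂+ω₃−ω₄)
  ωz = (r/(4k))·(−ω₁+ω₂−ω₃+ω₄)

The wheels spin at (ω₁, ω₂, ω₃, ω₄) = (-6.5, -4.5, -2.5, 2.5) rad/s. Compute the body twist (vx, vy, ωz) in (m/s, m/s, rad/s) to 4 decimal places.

k = lx + ly = 0.15 + 0.2 = 0.3500
ω₁+ω₂+ω₃+ω₄ = -11.0000  →  vx = (0.04/4)·-11.0000 = -0.1100
−ω₁+ω₂+ω₃−ω₄ = -3.0000  →  vy = (0.04/4)·-3.0000 = -0.0300
−ω₁+ω₂−ω₃+ω₄ = 7.0000  →  ωz = (0.04/1.4000)·7.0000 = 0.2000

(-0.1100, -0.0300, 0.2000)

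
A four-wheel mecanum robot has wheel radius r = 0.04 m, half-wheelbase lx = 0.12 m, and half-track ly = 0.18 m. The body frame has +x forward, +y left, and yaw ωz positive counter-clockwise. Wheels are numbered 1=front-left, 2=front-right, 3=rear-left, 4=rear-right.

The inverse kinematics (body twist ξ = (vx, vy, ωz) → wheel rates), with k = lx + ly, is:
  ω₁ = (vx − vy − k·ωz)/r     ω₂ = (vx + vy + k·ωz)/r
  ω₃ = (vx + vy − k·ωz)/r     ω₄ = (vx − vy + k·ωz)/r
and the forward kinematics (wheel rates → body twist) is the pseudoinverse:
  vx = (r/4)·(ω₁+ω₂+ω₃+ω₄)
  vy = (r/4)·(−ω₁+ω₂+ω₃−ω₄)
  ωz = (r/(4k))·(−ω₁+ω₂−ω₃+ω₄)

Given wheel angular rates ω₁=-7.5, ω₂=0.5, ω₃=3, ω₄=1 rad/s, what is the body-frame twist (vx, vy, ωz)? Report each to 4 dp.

k = lx + ly = 0.12 + 0.18 = 0.3000
ω₁+ω₂+ω₃+ω₄ = -3.0000  →  vx = (0.04/4)·-3.0000 = -0.0300
−ω₁+ω₂+ω₃−ω₄ = 10.0000  →  vy = (0.04/4)·10.0000 = 0.1000
−ω₁+ω₂−ω₃+ω₄ = 6.0000  →  ωz = (0.04/1.2000)·6.0000 = 0.2000

(-0.0300, 0.1000, 0.2000)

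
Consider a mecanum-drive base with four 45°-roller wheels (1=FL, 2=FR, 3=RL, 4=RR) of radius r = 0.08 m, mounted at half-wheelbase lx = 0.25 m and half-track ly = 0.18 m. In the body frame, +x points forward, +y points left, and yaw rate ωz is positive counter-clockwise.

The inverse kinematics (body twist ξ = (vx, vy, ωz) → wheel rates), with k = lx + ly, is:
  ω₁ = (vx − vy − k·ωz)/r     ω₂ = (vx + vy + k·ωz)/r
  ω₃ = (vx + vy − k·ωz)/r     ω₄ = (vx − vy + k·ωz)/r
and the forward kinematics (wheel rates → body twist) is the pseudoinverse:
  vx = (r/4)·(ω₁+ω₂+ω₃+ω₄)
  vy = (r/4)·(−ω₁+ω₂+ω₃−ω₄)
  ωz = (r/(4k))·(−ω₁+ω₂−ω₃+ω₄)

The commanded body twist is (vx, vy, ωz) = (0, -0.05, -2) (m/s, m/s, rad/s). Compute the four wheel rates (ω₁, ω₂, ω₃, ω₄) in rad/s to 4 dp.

k = lx + ly = 0.25 + 0.18 = 0.4300;  k·ωz = 0.4300·-2 = -0.8600
ω₁ (FL) = (vx − vy − k·ωz)/r = 0.9100/0.08 = 11.3750
ω₂ (FR) = (vx + vy + k·ωz)/r = -0.9100/0.08 = -11.3750
ω₃ (RL) = (vx + vy − k·ωz)/r = 0.8100/0.08 = 10.1250
ω₄ (RR) = (vx − vy + k·ωz)/r = -0.8100/0.08 = -10.1250

(11.3750, -11.3750, 10.1250, -10.1250)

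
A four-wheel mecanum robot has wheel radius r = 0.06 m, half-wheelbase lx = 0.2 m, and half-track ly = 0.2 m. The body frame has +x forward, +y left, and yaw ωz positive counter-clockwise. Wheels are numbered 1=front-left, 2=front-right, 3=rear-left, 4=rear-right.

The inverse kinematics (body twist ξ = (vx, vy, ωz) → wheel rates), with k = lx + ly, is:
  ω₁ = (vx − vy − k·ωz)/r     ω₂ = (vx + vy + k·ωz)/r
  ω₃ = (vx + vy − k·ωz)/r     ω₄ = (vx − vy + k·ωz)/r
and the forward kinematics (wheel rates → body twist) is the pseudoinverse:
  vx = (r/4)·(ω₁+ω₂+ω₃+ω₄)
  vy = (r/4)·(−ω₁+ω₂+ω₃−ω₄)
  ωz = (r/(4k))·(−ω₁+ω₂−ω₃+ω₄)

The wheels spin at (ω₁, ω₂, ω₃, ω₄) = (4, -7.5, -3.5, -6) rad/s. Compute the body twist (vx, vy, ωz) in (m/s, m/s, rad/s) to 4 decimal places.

(-0.1950, -0.1350, -0.5250)

k = lx + ly = 0.2 + 0.2 = 0.4000
ω₁+ω₂+ω₃+ω₄ = -13.0000  →  vx = (0.06/4)·-13.0000 = -0.1950
−ω₁+ω₂+ω₃−ω₄ = -9.0000  →  vy = (0.06/4)·-9.0000 = -0.1350
−ω₁+ω₂−ω₃+ω₄ = -14.0000  →  ωz = (0.06/1.6000)·-14.0000 = -0.5250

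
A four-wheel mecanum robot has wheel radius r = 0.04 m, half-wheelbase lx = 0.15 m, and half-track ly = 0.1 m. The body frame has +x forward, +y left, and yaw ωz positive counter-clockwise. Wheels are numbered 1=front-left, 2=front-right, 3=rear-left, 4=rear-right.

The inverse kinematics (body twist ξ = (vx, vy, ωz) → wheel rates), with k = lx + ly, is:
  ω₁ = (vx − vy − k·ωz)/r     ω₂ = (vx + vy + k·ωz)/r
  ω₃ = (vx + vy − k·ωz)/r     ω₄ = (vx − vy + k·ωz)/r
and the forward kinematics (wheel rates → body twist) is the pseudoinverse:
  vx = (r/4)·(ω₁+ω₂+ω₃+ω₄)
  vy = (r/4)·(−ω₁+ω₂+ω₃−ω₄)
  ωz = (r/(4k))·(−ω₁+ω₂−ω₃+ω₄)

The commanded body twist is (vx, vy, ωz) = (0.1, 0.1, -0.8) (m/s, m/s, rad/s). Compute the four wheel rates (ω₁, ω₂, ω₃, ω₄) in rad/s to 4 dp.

k = lx + ly = 0.15 + 0.1 = 0.2500;  k·ωz = 0.2500·-0.8 = -0.2000
ω₁ (FL) = (vx − vy − k·ωz)/r = 0.2000/0.04 = 5.0000
ω₂ (FR) = (vx + vy + k·ωz)/r = 0.0000/0.04 = 0.0000
ω₃ (RL) = (vx + vy − k·ωz)/r = 0.4000/0.04 = 10.0000
ω₄ (RR) = (vx − vy + k·ωz)/r = -0.2000/0.04 = -5.0000

(5.0000, 0.0000, 10.0000, -5.0000)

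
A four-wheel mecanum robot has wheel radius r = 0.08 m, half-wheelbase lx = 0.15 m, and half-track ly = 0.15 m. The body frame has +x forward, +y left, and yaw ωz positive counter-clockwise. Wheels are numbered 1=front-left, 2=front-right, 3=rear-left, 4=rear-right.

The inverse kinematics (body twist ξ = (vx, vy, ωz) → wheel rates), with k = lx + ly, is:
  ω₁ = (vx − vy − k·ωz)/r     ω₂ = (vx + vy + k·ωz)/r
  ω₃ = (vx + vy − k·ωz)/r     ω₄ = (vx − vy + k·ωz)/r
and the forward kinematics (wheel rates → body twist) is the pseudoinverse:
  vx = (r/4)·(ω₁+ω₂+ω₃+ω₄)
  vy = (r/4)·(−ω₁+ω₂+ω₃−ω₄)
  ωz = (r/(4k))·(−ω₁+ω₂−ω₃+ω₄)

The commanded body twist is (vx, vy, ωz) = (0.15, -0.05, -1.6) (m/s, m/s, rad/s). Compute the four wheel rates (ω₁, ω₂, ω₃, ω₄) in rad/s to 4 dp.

(8.5000, -4.7500, 7.2500, -3.5000)

k = lx + ly = 0.15 + 0.15 = 0.3000;  k·ωz = 0.3000·-1.6 = -0.4800
ω₁ (FL) = (vx − vy − k·ωz)/r = 0.6800/0.08 = 8.5000
ω₂ (FR) = (vx + vy + k·ωz)/r = -0.3800/0.08 = -4.7500
ω₃ (RL) = (vx + vy − k·ωz)/r = 0.5800/0.08 = 7.2500
ω₄ (RR) = (vx − vy + k·ωz)/r = -0.2800/0.08 = -3.5000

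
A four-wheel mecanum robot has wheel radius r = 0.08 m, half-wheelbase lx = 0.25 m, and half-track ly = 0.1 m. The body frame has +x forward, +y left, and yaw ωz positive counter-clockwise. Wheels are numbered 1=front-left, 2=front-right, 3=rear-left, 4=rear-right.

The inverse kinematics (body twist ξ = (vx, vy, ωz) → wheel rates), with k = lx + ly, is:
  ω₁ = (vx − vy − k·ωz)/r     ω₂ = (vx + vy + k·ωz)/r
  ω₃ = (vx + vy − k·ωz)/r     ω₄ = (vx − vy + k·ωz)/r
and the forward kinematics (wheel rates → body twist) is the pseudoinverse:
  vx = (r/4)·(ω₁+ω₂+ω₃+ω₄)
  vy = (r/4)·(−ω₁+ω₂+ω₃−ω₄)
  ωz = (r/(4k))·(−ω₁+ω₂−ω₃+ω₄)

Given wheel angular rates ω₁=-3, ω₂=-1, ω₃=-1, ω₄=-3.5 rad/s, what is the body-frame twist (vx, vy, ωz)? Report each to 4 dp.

k = lx + ly = 0.25 + 0.1 = 0.3500
ω₁+ω₂+ω₃+ω₄ = -8.5000  →  vx = (0.08/4)·-8.5000 = -0.1700
−ω₁+ω₂+ω₃−ω₄ = 4.5000  →  vy = (0.08/4)·4.5000 = 0.0900
−ω₁+ω₂−ω₃+ω₄ = -0.5000  →  ωz = (0.08/1.4000)·-0.5000 = -0.0286

(-0.1700, 0.0900, -0.0286)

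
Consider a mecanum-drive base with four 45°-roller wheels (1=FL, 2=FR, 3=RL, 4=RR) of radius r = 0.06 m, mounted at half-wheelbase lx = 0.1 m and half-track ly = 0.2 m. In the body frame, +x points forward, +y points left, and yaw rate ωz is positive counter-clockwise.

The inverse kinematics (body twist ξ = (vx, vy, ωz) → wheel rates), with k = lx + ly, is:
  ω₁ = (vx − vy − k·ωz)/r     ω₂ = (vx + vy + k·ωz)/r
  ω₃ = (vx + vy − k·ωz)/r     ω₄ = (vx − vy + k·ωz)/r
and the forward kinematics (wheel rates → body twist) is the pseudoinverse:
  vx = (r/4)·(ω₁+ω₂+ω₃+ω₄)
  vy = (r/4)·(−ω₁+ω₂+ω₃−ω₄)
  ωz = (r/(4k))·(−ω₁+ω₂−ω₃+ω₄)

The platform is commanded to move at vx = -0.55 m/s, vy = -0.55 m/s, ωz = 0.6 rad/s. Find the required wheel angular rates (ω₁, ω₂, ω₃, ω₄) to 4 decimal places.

(-3.0000, -15.3333, -21.3333, 3.0000)

k = lx + ly = 0.1 + 0.2 = 0.3000;  k·ωz = 0.3000·0.6 = 0.1800
ω₁ (FL) = (vx − vy − k·ωz)/r = -0.1800/0.06 = -3.0000
ω₂ (FR) = (vx + vy + k·ωz)/r = -0.9200/0.06 = -15.3333
ω₃ (RL) = (vx + vy − k·ωz)/r = -1.2800/0.06 = -21.3333
ω₄ (RR) = (vx − vy + k·ωz)/r = 0.1800/0.06 = 3.0000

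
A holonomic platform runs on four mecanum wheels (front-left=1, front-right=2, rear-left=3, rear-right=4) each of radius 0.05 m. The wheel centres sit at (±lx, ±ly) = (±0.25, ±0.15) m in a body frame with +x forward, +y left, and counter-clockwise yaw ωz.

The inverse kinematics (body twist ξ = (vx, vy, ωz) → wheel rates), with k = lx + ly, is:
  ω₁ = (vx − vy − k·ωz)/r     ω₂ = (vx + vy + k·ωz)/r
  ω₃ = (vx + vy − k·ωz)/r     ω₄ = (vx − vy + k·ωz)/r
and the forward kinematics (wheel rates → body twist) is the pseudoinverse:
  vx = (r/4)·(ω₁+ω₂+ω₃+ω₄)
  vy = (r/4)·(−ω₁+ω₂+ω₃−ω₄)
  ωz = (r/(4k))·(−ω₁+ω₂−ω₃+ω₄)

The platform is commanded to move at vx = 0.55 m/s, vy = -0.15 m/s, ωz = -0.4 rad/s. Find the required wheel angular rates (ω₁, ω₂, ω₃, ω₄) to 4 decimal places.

(17.2000, 4.8000, 11.2000, 10.8000)

k = lx + ly = 0.25 + 0.15 = 0.4000;  k·ωz = 0.4000·-0.4 = -0.1600
ω₁ (FL) = (vx − vy − k·ωz)/r = 0.8600/0.05 = 17.2000
ω₂ (FR) = (vx + vy + k·ωz)/r = 0.2400/0.05 = 4.8000
ω₃ (RL) = (vx + vy − k·ωz)/r = 0.5600/0.05 = 11.2000
ω₄ (RR) = (vx − vy + k·ωz)/r = 0.5400/0.05 = 10.8000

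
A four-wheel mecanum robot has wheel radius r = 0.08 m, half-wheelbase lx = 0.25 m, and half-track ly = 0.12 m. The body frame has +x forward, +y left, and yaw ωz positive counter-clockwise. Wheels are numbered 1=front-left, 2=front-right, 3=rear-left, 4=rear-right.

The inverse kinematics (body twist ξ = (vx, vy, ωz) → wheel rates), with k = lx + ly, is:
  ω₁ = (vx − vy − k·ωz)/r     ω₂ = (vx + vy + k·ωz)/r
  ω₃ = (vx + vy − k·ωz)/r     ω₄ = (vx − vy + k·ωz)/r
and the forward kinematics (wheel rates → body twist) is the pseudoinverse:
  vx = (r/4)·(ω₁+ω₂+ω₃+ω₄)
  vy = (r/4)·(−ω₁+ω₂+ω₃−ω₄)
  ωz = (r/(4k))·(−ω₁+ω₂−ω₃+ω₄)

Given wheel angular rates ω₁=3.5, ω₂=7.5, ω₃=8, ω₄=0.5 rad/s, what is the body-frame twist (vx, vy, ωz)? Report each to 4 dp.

k = lx + ly = 0.25 + 0.12 = 0.3700
ω₁+ω₂+ω₃+ω₄ = 19.5000  →  vx = (0.08/4)·19.5000 = 0.3900
−ω₁+ω₂+ω₃−ω₄ = 11.5000  →  vy = (0.08/4)·11.5000 = 0.2300
−ω₁+ω₂−ω₃+ω₄ = -3.5000  →  ωz = (0.08/1.4800)·-3.5000 = -0.1892

(0.3900, 0.2300, -0.1892)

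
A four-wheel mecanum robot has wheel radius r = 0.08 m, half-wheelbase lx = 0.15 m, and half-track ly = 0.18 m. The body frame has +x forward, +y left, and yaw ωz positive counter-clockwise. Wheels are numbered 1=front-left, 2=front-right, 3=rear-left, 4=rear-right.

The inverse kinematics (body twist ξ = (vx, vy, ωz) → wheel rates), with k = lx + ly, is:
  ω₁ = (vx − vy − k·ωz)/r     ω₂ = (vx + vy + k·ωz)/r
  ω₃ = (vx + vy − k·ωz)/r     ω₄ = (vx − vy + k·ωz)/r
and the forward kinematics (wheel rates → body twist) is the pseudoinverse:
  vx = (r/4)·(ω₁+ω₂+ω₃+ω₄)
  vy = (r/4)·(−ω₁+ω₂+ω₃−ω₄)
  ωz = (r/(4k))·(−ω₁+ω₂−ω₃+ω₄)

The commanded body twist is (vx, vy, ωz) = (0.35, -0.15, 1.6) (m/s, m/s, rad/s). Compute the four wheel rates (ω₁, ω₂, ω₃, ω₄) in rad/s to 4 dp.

(-0.3500, 9.1000, -4.1000, 12.8500)

k = lx + ly = 0.15 + 0.18 = 0.3300;  k·ωz = 0.3300·1.6 = 0.5280
ω₁ (FL) = (vx − vy − k·ωz)/r = -0.0280/0.08 = -0.3500
ω₂ (FR) = (vx + vy + k·ωz)/r = 0.7280/0.08 = 9.1000
ω₃ (RL) = (vx + vy − k·ωz)/r = -0.3280/0.08 = -4.1000
ω₄ (RR) = (vx − vy + k·ωz)/r = 1.0280/0.08 = 12.8500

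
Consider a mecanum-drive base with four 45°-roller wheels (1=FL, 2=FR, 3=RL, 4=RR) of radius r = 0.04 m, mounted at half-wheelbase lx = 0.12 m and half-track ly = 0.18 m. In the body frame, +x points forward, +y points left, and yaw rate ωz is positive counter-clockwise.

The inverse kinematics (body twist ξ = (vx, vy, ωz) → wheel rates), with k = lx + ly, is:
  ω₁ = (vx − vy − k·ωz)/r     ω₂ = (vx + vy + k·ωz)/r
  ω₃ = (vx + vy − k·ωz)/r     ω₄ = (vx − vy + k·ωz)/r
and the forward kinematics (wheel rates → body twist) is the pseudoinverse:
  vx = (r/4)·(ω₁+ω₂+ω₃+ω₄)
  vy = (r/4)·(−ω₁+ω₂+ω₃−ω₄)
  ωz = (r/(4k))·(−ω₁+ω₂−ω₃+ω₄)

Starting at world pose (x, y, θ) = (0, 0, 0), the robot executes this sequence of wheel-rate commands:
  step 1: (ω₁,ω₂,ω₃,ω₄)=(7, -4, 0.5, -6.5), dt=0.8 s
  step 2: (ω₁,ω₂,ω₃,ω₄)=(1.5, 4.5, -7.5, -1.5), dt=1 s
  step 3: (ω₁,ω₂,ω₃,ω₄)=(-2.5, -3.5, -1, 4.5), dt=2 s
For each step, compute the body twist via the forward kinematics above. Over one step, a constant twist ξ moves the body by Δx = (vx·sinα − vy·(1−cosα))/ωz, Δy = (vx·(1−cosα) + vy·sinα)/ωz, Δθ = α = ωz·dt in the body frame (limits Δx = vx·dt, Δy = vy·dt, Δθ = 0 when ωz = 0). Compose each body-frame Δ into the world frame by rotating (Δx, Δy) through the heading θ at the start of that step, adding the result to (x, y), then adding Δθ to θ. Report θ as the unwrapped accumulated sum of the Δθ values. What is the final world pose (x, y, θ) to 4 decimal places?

(-0.1223, -0.1717, 0.1200)

step 1: ξ=(vx,vy,ωz)=(-0.0300, -0.0400, -0.6000), dt=0.8 → body Δ=(-0.0306, -0.0251, -0.4800) → world pose (-0.0306, -0.0251, -0.4800)
step 2: ξ=(vx,vy,ωz)=(-0.0300, -0.0300, 0.3000), dt=1.0 → body Δ=(-0.0251, -0.0340, 0.3000) → world pose (-0.0686, -0.0437, -0.1800)
step 3: ξ=(vx,vy,ωz)=(-0.0250, -0.0650, 0.1500), dt=2.0 → body Δ=(-0.0299, -0.1355, 0.3000) → world pose (-0.1223, -0.1717, 0.1200)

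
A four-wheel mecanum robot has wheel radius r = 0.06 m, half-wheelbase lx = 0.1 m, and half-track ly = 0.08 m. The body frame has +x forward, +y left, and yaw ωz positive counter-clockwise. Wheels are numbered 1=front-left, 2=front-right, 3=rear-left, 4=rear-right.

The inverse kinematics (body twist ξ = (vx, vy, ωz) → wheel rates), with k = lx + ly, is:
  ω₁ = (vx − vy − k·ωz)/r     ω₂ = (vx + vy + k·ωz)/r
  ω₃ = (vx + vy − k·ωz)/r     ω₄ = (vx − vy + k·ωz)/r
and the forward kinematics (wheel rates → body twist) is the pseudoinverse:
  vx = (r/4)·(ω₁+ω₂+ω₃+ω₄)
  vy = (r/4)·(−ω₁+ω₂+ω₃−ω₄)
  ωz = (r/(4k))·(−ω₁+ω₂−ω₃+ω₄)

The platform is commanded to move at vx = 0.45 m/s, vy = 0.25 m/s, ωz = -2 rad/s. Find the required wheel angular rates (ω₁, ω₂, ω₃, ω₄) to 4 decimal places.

(9.3333, 5.6667, 17.6667, -2.6667)

k = lx + ly = 0.1 + 0.08 = 0.1800;  k·ωz = 0.1800·-2 = -0.3600
ω₁ (FL) = (vx − vy − k·ωz)/r = 0.5600/0.06 = 9.3333
ω₂ (FR) = (vx + vy + k·ωz)/r = 0.3400/0.06 = 5.6667
ω₃ (RL) = (vx + vy − k·ωz)/r = 1.0600/0.06 = 17.6667
ω₄ (RR) = (vx − vy + k·ωz)/r = -0.1600/0.06 = -2.6667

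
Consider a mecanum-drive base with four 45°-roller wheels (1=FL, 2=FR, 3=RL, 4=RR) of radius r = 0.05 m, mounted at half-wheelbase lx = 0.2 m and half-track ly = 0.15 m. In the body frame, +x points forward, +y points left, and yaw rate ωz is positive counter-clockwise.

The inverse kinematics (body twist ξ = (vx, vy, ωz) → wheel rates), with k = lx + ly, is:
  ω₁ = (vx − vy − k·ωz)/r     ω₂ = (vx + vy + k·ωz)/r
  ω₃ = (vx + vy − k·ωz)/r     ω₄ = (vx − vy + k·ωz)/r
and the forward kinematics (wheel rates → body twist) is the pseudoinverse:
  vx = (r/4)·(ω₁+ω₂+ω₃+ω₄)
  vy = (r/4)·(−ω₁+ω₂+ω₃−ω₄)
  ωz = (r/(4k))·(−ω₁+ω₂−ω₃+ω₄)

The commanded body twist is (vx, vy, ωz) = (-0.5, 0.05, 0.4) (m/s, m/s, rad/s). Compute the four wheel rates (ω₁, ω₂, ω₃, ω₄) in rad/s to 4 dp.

(-13.8000, -6.2000, -11.8000, -8.2000)

k = lx + ly = 0.2 + 0.15 = 0.3500;  k·ωz = 0.3500·0.4 = 0.1400
ω₁ (FL) = (vx − vy − k·ωz)/r = -0.6900/0.05 = -13.8000
ω₂ (FR) = (vx + vy + k·ωz)/r = -0.3100/0.05 = -6.2000
ω₃ (RL) = (vx + vy − k·ωz)/r = -0.5900/0.05 = -11.8000
ω₄ (RR) = (vx − vy + k·ωz)/r = -0.4100/0.05 = -8.2000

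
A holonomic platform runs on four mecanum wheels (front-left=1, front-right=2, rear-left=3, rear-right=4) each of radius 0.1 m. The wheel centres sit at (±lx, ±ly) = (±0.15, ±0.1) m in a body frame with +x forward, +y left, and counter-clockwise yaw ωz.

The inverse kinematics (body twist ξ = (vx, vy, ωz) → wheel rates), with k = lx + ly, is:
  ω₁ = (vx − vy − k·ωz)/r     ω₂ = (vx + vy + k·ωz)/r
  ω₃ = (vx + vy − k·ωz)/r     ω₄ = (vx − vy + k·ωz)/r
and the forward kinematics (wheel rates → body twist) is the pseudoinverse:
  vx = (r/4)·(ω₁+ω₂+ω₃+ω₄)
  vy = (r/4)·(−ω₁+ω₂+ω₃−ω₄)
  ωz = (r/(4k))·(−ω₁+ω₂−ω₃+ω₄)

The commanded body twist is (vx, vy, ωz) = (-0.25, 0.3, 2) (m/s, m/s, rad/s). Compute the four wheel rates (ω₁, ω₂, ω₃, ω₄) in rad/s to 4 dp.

(-10.5000, 5.5000, -4.5000, -0.5000)

k = lx + ly = 0.15 + 0.1 = 0.2500;  k·ωz = 0.2500·2 = 0.5000
ω₁ (FL) = (vx − vy − k·ωz)/r = -1.0500/0.1 = -10.5000
ω₂ (FR) = (vx + vy + k·ωz)/r = 0.5500/0.1 = 5.5000
ω₃ (RL) = (vx + vy − k·ωz)/r = -0.4500/0.1 = -4.5000
ω₄ (RR) = (vx − vy + k·ωz)/r = -0.0500/0.1 = -0.5000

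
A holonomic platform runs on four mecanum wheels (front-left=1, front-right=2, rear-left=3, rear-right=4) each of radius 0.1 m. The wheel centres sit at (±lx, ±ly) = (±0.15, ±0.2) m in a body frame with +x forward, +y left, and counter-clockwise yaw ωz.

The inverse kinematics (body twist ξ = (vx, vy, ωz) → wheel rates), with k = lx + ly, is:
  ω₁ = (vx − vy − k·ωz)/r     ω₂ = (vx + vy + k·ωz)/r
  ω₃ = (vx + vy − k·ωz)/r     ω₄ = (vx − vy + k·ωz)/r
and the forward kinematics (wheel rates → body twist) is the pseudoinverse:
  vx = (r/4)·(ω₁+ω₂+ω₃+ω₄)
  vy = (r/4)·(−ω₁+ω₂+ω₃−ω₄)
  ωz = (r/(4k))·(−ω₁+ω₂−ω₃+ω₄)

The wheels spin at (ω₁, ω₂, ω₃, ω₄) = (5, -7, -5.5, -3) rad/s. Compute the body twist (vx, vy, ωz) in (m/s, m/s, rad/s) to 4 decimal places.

(-0.2625, -0.3625, -0.6786)

k = lx + ly = 0.15 + 0.2 = 0.3500
ω₁+ω₂+ω₃+ω₄ = -10.5000  →  vx = (0.1/4)·-10.5000 = -0.2625
−ω₁+ω₂+ω₃−ω₄ = -14.5000  →  vy = (0.1/4)·-14.5000 = -0.3625
−ω₁+ω₂−ω₃+ω₄ = -9.5000  →  ωz = (0.1/1.4000)·-9.5000 = -0.6786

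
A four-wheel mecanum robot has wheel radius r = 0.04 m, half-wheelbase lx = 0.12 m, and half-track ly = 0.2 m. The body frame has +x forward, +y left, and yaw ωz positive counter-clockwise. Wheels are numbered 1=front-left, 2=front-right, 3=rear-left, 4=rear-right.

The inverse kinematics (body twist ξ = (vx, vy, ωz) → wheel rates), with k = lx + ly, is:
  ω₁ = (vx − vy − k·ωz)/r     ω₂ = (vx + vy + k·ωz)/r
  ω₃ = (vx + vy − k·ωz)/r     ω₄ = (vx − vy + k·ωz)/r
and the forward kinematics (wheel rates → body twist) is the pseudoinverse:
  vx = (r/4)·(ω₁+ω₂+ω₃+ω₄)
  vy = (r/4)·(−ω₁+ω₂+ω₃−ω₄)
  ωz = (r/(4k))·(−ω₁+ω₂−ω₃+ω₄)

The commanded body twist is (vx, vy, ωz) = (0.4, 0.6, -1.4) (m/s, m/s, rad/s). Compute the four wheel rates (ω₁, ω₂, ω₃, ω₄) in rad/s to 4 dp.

(6.2000, 13.8000, 36.2000, -16.2000)

k = lx + ly = 0.12 + 0.2 = 0.3200;  k·ωz = 0.3200·-1.4 = -0.4480
ω₁ (FL) = (vx − vy − k·ωz)/r = 0.2480/0.04 = 6.2000
ω₂ (FR) = (vx + vy + k·ωz)/r = 0.5520/0.04 = 13.8000
ω₃ (RL) = (vx + vy − k·ωz)/r = 1.4480/0.04 = 36.2000
ω₄ (RR) = (vx − vy + k·ωz)/r = -0.6480/0.04 = -16.2000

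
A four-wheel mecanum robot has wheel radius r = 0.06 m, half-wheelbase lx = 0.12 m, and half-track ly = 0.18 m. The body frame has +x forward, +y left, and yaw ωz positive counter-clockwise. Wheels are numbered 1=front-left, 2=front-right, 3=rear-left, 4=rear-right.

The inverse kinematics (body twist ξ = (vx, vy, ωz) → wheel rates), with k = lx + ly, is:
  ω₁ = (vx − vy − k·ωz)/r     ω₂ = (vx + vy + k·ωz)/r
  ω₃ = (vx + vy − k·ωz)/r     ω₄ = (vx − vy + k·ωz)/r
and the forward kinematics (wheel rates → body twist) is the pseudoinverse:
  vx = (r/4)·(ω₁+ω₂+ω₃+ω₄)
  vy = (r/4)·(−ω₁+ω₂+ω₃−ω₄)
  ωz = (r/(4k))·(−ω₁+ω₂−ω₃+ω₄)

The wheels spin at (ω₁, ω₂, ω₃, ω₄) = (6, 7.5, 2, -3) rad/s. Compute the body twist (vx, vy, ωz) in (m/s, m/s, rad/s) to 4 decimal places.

k = lx + ly = 0.12 + 0.18 = 0.3000
ω₁+ω₂+ω₃+ω₄ = 12.5000  →  vx = (0.06/4)·12.5000 = 0.1875
−ω₁+ω₂+ω₃−ω₄ = 6.5000  →  vy = (0.06/4)·6.5000 = 0.0975
−ω₁+ω₂−ω₃+ω₄ = -3.5000  →  ωz = (0.06/1.2000)·-3.5000 = -0.1750

(0.1875, 0.0975, -0.1750)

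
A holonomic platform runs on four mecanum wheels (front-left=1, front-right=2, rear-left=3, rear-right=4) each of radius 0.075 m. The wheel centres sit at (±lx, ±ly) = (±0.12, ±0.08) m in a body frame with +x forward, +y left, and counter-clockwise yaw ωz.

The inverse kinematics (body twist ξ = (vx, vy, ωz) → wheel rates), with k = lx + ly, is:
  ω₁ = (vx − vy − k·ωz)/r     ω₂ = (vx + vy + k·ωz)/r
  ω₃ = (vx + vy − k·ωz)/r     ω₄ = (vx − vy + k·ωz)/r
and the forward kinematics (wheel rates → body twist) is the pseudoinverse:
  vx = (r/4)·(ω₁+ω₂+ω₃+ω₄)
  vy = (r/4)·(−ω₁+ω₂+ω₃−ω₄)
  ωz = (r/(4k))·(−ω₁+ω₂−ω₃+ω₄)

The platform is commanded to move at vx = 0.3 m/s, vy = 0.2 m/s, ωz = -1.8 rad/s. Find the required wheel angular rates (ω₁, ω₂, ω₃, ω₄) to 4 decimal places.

(6.1333, 1.8667, 11.4667, -3.4667)

k = lx + ly = 0.12 + 0.08 = 0.2000;  k·ωz = 0.2000·-1.8 = -0.3600
ω₁ (FL) = (vx − vy − k·ωz)/r = 0.4600/0.075 = 6.1333
ω₂ (FR) = (vx + vy + k·ωz)/r = 0.1400/0.075 = 1.8667
ω₃ (RL) = (vx + vy − k·ωz)/r = 0.8600/0.075 = 11.4667
ω₄ (RR) = (vx − vy + k·ωz)/r = -0.2600/0.075 = -3.4667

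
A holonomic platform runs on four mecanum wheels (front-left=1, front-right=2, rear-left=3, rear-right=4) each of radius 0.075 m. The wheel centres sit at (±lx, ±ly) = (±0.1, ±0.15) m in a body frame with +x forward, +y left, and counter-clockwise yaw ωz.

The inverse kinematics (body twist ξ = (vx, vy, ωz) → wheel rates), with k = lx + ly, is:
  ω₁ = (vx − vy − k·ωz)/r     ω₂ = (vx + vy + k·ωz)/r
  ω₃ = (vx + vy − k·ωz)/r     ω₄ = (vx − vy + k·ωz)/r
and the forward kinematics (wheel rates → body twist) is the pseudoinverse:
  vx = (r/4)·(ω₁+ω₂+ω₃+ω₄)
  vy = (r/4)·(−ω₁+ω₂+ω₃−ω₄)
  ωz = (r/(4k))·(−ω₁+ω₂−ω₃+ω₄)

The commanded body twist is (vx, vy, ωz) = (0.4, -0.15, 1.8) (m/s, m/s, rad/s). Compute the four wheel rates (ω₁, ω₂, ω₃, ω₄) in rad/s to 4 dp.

k = lx + ly = 0.1 + 0.15 = 0.2500;  k·ωz = 0.2500·1.8 = 0.4500
ω₁ (FL) = (vx − vy − k·ωz)/r = 0.1000/0.075 = 1.3333
ω₂ (FR) = (vx + vy + k·ωz)/r = 0.7000/0.075 = 9.3333
ω₃ (RL) = (vx + vy − k·ωz)/r = -0.2000/0.075 = -2.6667
ω₄ (RR) = (vx − vy + k·ωz)/r = 1.0000/0.075 = 13.3333

(1.3333, 9.3333, -2.6667, 13.3333)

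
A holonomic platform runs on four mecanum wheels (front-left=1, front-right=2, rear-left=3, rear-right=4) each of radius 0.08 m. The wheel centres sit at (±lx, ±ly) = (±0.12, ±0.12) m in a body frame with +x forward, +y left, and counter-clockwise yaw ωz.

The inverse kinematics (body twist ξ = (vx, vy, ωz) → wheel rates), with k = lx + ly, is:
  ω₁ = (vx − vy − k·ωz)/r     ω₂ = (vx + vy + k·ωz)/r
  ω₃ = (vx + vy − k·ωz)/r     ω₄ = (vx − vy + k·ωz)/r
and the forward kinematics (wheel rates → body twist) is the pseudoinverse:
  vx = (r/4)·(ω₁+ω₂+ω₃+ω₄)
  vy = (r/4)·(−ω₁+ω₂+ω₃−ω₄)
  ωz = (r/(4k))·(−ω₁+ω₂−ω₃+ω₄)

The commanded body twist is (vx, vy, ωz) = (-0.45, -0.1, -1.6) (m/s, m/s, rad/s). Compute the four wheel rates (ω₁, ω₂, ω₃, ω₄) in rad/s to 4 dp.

k = lx + ly = 0.12 + 0.12 = 0.2400;  k·ωz = 0.2400·-1.6 = -0.3840
ω₁ (FL) = (vx − vy − k·ωz)/r = 0.0340/0.08 = 0.4250
ω₂ (FR) = (vx + vy + k·ωz)/r = -0.9340/0.08 = -11.6750
ω₃ (RL) = (vx + vy − k·ωz)/r = -0.1660/0.08 = -2.0750
ω₄ (RR) = (vx − vy + k·ωz)/r = -0.7340/0.08 = -9.1750

(0.4250, -11.6750, -2.0750, -9.1750)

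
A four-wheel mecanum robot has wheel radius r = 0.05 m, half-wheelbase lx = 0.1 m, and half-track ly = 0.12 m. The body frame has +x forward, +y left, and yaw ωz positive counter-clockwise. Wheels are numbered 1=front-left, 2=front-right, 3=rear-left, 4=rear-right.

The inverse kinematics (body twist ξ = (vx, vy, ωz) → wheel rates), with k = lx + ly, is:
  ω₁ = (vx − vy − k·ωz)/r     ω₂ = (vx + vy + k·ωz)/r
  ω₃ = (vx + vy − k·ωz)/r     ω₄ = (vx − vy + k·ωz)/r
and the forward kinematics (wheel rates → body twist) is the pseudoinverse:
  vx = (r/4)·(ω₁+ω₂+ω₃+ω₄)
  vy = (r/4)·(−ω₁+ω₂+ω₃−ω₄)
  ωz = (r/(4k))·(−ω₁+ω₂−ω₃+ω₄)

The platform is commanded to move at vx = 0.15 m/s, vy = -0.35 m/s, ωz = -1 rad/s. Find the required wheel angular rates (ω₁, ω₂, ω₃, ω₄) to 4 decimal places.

k = lx + ly = 0.1 + 0.12 = 0.2200;  k·ωz = 0.2200·-1 = -0.2200
ω₁ (FL) = (vx − vy − k·ωz)/r = 0.7200/0.05 = 14.4000
ω₂ (FR) = (vx + vy + k·ωz)/r = -0.4200/0.05 = -8.4000
ω₃ (RL) = (vx + vy − k·ωz)/r = 0.0200/0.05 = 0.4000
ω₄ (RR) = (vx − vy + k·ωz)/r = 0.2800/0.05 = 5.6000

(14.4000, -8.4000, 0.4000, 5.6000)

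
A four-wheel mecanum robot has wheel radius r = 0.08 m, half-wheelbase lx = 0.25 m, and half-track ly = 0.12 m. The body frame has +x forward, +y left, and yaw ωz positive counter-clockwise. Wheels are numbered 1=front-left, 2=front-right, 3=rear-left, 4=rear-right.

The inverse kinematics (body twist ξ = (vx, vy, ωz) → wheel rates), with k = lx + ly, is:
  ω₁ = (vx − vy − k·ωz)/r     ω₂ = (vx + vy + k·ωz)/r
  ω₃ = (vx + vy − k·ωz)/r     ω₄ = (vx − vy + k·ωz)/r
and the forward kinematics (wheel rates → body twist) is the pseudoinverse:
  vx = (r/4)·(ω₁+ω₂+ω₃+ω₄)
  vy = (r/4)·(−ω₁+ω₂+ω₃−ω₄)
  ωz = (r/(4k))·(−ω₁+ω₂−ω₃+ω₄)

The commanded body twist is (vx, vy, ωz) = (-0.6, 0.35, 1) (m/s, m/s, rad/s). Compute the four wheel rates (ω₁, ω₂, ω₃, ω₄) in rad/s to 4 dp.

(-16.5000, 1.5000, -7.7500, -7.2500)

k = lx + ly = 0.25 + 0.12 = 0.3700;  k·ωz = 0.3700·1 = 0.3700
ω₁ (FL) = (vx − vy − k·ωz)/r = -1.3200/0.08 = -16.5000
ω₂ (FR) = (vx + vy + k·ωz)/r = 0.1200/0.08 = 1.5000
ω₃ (RL) = (vx + vy − k·ωz)/r = -0.6200/0.08 = -7.7500
ω₄ (RR) = (vx − vy + k·ωz)/r = -0.5800/0.08 = -7.2500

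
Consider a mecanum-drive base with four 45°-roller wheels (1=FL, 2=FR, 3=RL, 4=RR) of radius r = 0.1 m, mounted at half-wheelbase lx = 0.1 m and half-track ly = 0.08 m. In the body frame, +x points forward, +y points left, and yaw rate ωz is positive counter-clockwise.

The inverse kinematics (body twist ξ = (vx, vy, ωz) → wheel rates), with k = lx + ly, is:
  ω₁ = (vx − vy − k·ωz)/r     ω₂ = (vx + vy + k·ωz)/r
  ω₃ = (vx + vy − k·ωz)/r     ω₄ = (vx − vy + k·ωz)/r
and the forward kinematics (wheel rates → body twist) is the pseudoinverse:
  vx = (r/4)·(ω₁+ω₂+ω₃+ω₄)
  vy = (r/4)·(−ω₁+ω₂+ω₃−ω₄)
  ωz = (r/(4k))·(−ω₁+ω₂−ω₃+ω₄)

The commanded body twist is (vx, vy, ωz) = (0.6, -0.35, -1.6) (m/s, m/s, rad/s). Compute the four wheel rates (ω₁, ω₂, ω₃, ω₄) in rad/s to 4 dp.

k = lx + ly = 0.1 + 0.08 = 0.1800;  k·ωz = 0.1800·-1.6 = -0.2880
ω₁ (FL) = (vx − vy − k·ωz)/r = 1.2380/0.1 = 12.3800
ω₂ (FR) = (vx + vy + k·ωz)/r = -0.0380/0.1 = -0.3800
ω₃ (RL) = (vx + vy − k·ωz)/r = 0.5380/0.1 = 5.3800
ω₄ (RR) = (vx − vy + k·ωz)/r = 0.6620/0.1 = 6.6200

(12.3800, -0.3800, 5.3800, 6.6200)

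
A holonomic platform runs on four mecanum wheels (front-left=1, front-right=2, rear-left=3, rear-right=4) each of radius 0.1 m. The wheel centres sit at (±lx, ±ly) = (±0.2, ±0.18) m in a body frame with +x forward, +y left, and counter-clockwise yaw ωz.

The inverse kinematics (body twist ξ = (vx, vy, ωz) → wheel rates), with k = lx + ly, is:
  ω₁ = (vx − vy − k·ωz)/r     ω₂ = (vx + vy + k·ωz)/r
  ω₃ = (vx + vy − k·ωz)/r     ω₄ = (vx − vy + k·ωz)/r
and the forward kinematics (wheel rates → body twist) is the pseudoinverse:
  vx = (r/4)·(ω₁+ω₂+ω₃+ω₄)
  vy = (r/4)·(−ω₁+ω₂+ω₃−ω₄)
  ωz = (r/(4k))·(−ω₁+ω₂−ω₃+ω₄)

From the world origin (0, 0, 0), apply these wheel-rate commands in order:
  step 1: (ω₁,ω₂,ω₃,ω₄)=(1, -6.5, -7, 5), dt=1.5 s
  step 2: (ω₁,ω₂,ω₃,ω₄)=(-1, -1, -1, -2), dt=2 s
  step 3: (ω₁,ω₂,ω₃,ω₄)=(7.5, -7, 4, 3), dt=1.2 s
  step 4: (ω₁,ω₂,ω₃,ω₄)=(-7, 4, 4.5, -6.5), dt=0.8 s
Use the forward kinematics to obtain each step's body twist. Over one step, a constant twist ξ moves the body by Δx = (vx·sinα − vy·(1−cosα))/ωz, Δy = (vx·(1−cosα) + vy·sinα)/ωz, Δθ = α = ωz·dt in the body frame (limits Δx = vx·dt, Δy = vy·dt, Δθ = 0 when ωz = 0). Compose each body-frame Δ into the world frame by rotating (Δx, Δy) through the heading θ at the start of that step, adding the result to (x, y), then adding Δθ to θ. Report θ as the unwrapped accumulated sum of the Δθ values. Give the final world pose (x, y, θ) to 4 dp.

step 1: ξ=(vx,vy,ωz)=(-0.1875, -0.4875, 0.2961), dt=1.5 → body Δ=(-0.1124, -0.7689, 0.4441) → world pose (-0.1124, -0.7689, 0.4441)
step 2: ξ=(vx,vy,ωz)=(-0.1250, 0.0250, -0.0658), dt=2.0 → body Δ=(-0.2460, 0.0663, -0.1316) → world pose (-0.3630, -0.8147, 0.3125)
step 3: ξ=(vx,vy,ωz)=(0.1875, -0.3375, -1.0197), dt=1.2 → body Δ=(-0.0455, -0.4325, -1.2237) → world pose (-0.2733, -1.2403, -0.9112)
step 4: ξ=(vx,vy,ωz)=(-0.1250, 0.5500, 0.0000), dt=0.8 → body Δ=(-0.1000, 0.4400, 0.0000) → world pose (0.0131, -0.8916, -0.9112)

(0.0131, -0.8916, -0.9112)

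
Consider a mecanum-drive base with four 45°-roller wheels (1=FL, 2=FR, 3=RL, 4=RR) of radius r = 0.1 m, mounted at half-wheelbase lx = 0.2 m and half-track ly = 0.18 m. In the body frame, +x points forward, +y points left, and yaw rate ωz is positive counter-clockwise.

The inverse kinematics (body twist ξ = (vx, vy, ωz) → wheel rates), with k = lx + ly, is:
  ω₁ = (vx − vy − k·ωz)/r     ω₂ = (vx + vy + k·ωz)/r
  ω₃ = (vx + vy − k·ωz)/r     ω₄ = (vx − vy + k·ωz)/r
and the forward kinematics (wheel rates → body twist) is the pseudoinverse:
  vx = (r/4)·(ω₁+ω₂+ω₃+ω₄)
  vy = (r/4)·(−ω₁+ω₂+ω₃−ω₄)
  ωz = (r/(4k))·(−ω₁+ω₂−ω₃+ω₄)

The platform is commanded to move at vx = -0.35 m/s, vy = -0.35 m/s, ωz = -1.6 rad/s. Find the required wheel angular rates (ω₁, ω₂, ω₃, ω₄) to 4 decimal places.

k = lx + ly = 0.2 + 0.18 = 0.3800;  k·ωz = 0.3800·-1.6 = -0.6080
ω₁ (FL) = (vx − vy − k·ωz)/r = 0.6080/0.1 = 6.0800
ω₂ (FR) = (vx + vy + k·ωz)/r = -1.3080/0.1 = -13.0800
ω₃ (RL) = (vx + vy − k·ωz)/r = -0.0920/0.1 = -0.9200
ω₄ (RR) = (vx − vy + k·ωz)/r = -0.6080/0.1 = -6.0800

(6.0800, -13.0800, -0.9200, -6.0800)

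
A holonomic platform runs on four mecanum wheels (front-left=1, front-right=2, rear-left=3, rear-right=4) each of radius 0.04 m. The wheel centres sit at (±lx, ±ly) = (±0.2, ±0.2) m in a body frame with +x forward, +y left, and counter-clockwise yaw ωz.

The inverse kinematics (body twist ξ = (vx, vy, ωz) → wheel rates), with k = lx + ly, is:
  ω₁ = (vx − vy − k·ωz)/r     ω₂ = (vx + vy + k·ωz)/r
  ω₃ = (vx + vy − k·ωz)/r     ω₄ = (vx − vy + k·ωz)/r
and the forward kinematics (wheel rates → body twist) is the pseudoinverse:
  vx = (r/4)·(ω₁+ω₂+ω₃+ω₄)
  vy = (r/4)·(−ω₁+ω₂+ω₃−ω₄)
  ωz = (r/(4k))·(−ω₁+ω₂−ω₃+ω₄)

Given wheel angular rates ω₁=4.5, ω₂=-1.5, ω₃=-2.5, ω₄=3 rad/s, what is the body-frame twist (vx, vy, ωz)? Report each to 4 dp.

(0.0350, -0.1150, -0.0125)

k = lx + ly = 0.2 + 0.2 = 0.4000
ω₁+ω₂+ω₃+ω₄ = 3.5000  →  vx = (0.04/4)·3.5000 = 0.0350
−ω₁+ω₂+ω₃−ω₄ = -11.5000  →  vy = (0.04/4)·-11.5000 = -0.1150
−ω₁+ω₂−ω₃+ω₄ = -0.5000  →  ωz = (0.04/1.6000)·-0.5000 = -0.0125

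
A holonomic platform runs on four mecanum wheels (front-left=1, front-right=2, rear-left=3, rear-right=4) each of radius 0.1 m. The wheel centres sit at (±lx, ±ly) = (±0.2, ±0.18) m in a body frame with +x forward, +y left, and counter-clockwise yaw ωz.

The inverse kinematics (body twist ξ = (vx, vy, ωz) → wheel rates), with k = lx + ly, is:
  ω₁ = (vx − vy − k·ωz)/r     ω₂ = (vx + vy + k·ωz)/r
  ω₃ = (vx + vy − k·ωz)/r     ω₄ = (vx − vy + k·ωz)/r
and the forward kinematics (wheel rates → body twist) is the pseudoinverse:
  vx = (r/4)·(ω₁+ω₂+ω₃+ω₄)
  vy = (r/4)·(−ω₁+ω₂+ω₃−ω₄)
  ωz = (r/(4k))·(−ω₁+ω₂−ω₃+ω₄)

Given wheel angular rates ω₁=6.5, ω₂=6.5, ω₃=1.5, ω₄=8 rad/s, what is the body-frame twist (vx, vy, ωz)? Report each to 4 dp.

k = lx + ly = 0.2 + 0.18 = 0.3800
ω₁+ω₂+ω₃+ω₄ = 22.5000  →  vx = (0.1/4)·22.5000 = 0.5625
−ω₁+ω₂+ω₃−ω₄ = -6.5000  →  vy = (0.1/4)·-6.5000 = -0.1625
−ω₁+ω₂−ω₃+ω₄ = 6.5000  →  ωz = (0.1/1.5200)·6.5000 = 0.4276

(0.5625, -0.1625, 0.4276)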